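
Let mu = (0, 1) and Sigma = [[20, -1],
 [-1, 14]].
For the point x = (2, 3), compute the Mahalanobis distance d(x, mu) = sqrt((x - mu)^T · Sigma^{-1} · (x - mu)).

Step 1 — centre the observation: (x - mu) = (2, 2).

Step 2 — invert Sigma. det(Sigma) = 20·14 - (-1)² = 279.
  Sigma^{-1} = (1/det) · [[d, -b], [-b, a]] = [[0.0502, 0.0036],
 [0.0036, 0.0717]].

Step 3 — form the quadratic (x - mu)^T · Sigma^{-1} · (x - mu):
  Sigma^{-1} · (x - mu) = (0.1075, 0.1505).
  (x - mu)^T · [Sigma^{-1} · (x - mu)] = (2)·(0.1075) + (2)·(0.1505) = 0.5161.

Step 4 — take square root: d = √(0.5161) ≈ 0.7184.

d(x, mu) = √(0.5161) ≈ 0.7184


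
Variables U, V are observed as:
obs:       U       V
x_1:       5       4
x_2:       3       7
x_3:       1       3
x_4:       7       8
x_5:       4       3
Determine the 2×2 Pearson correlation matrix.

Step 1 — column means:
  mean(U) = (5 + 3 + 1 + 7 + 4) / 5 = 20/5 = 4
  mean(V) = (4 + 7 + 3 + 8 + 3) / 5 = 25/5 = 5

Step 2 — sample variances and covariances s[i,j] = (1/(n-1)) · Σ_k (x_{k,i} - mean_i) · (x_{k,j} - mean_j), with n-1 = 4:
  s[U,U] = ((1)·(1) + (-1)·(-1) + (-3)·(-3) + (3)·(3) + (0)·(0)) / 4 = 20/4 = 5
  s[U,V] = ((1)·(-1) + (-1)·(2) + (-3)·(-2) + (3)·(3) + (0)·(-2)) / 4 = 12/4 = 3
  s[V,V] = ((-1)·(-1) + (2)·(2) + (-2)·(-2) + (3)·(3) + (-2)·(-2)) / 4 = 22/4 = 5.5
  Sample standard deviations s_i = √(s[i,i]):
  s(U) = √(5) = 2.2361
  s(V) = √(5.5) = 2.3452

Step 3 — r_{ij} = s_{ij} / (s_i · s_j):
  r[U,U] = 1 (diagonal).
  r[U,V] = 3 / (2.2361 · 2.3452) = 3 / 5.244 = 0.5721
  r[V,V] = 1 (diagonal).

R is symmetric with unit diagonal. Assembling:

R = [[1, 0.5721],
 [0.5721, 1]]


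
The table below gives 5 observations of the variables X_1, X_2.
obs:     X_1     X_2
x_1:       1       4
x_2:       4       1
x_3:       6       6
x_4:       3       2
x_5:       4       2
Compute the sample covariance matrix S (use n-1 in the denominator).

Step 1 — column means:
  mean(X_1) = (1 + 4 + 6 + 3 + 4) / 5 = 18/5 = 3.6
  mean(X_2) = (4 + 1 + 6 + 2 + 2) / 5 = 15/5 = 3

Step 2 — sample covariance S[i,j] = (1/(n-1)) · Σ_k (x_{k,i} - mean_i) · (x_{k,j} - mean_j), with n-1 = 4.
  S[X_1,X_1] = ((-2.6)·(-2.6) + (0.4)·(0.4) + (2.4)·(2.4) + (-0.6)·(-0.6) + (0.4)·(0.4)) / 4 = 13.2/4 = 3.3
  S[X_1,X_2] = ((-2.6)·(1) + (0.4)·(-2) + (2.4)·(3) + (-0.6)·(-1) + (0.4)·(-1)) / 4 = 4/4 = 1
  S[X_2,X_2] = ((1)·(1) + (-2)·(-2) + (3)·(3) + (-1)·(-1) + (-1)·(-1)) / 4 = 16/4 = 4

S is symmetric (S[j,i] = S[i,j]). Assembling:

S = [[3.3, 1],
 [1, 4]]


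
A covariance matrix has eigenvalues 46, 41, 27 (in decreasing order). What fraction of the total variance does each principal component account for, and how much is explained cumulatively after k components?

Step 1 — total variance = trace(Sigma) = Σ λ_i = 46 + 41 + 27 = 114.

Step 2 — fraction explained by component i = λ_i / Σ λ:
  PC1: 46/114 = 0.4035
  PC2: 41/114 = 0.3596
  PC3: 27/114 = 0.2368

Step 3 — cumulative fraction after k components = (λ_1 + ... + λ_k) / Σ λ:
  k = 1: 46/114 = 0.4035
  k = 2: (46 + 41)/114 = 87/114 = 0.7632
  k = 3: (46 + 41 + 27)/114 = 114/114 = 1

Summary (fraction, with percent):

explained: PC1 0.4035 (40.35%), PC2 0.3596 (35.96%), PC3 0.2368 (23.68%);  cumulative: 0.4035, 0.7632, 1


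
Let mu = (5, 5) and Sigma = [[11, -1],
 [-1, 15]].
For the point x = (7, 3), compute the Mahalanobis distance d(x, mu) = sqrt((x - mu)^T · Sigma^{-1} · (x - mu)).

Step 1 — centre the observation: (x - mu) = (2, -2).

Step 2 — invert Sigma. det(Sigma) = 11·15 - (-1)² = 164.
  Sigma^{-1} = (1/det) · [[d, -b], [-b, a]] = [[0.0915, 0.0061],
 [0.0061, 0.0671]].

Step 3 — form the quadratic (x - mu)^T · Sigma^{-1} · (x - mu):
  Sigma^{-1} · (x - mu) = (0.1707, -0.122).
  (x - mu)^T · [Sigma^{-1} · (x - mu)] = (2)·(0.1707) + (-2)·(-0.122) = 0.5854.

Step 4 — take square root: d = √(0.5854) ≈ 0.7651.

d(x, mu) = √(0.5854) ≈ 0.7651


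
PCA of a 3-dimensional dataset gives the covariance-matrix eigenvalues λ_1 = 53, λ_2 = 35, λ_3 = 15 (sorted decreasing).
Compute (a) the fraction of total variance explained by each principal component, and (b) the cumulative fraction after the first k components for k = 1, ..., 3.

Step 1 — total variance = trace(Sigma) = Σ λ_i = 53 + 35 + 15 = 103.

Step 2 — fraction explained by component i = λ_i / Σ λ:
  PC1: 53/103 = 0.5146
  PC2: 35/103 = 0.3398
  PC3: 15/103 = 0.1456

Step 3 — cumulative fraction after k components = (λ_1 + ... + λ_k) / Σ λ:
  k = 1: 53/103 = 0.5146
  k = 2: (53 + 35)/103 = 88/103 = 0.8544
  k = 3: (53 + 35 + 15)/103 = 103/103 = 1

Summary (fraction, with percent):

explained: PC1 0.5146 (51.46%), PC2 0.3398 (33.98%), PC3 0.1456 (14.56%);  cumulative: 0.5146, 0.8544, 1


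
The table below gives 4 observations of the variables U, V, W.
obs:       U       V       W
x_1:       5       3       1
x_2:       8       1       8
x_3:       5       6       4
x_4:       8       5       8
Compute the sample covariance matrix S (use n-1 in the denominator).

Step 1 — column means:
  mean(U) = (5 + 8 + 5 + 8) / 4 = 26/4 = 6.5
  mean(V) = (3 + 1 + 6 + 5) / 4 = 15/4 = 3.75
  mean(W) = (1 + 8 + 4 + 8) / 4 = 21/4 = 5.25

Step 2 — sample covariance S[i,j] = (1/(n-1)) · Σ_k (x_{k,i} - mean_i) · (x_{k,j} - mean_j), with n-1 = 3.
  S[U,U] = ((-1.5)·(-1.5) + (1.5)·(1.5) + (-1.5)·(-1.5) + (1.5)·(1.5)) / 3 = 9/3 = 3
  S[U,V] = ((-1.5)·(-0.75) + (1.5)·(-2.75) + (-1.5)·(2.25) + (1.5)·(1.25)) / 3 = -4.5/3 = -1.5
  S[U,W] = ((-1.5)·(-4.25) + (1.5)·(2.75) + (-1.5)·(-1.25) + (1.5)·(2.75)) / 3 = 16.5/3 = 5.5
  S[V,V] = ((-0.75)·(-0.75) + (-2.75)·(-2.75) + (2.25)·(2.25) + (1.25)·(1.25)) / 3 = 14.75/3 = 4.9167
  S[V,W] = ((-0.75)·(-4.25) + (-2.75)·(2.75) + (2.25)·(-1.25) + (1.25)·(2.75)) / 3 = -3.75/3 = -1.25
  S[W,W] = ((-4.25)·(-4.25) + (2.75)·(2.75) + (-1.25)·(-1.25) + (2.75)·(2.75)) / 3 = 34.75/3 = 11.5833

S is symmetric (S[j,i] = S[i,j]). Assembling:

S = [[3, -1.5, 5.5],
 [-1.5, 4.9167, -1.25],
 [5.5, -1.25, 11.5833]]


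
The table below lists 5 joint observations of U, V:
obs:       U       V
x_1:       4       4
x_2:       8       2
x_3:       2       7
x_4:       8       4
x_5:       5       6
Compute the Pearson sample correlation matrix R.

Step 1 — column means:
  mean(U) = (4 + 8 + 2 + 8 + 5) / 5 = 27/5 = 5.4
  mean(V) = (4 + 2 + 7 + 4 + 6) / 5 = 23/5 = 4.6

Step 2 — sample variances and covariances s[i,j] = (1/(n-1)) · Σ_k (x_{k,i} - mean_i) · (x_{k,j} - mean_j), with n-1 = 4:
  s[U,U] = ((-1.4)·(-1.4) + (2.6)·(2.6) + (-3.4)·(-3.4) + (2.6)·(2.6) + (-0.4)·(-0.4)) / 4 = 27.2/4 = 6.8
  s[U,V] = ((-1.4)·(-0.6) + (2.6)·(-2.6) + (-3.4)·(2.4) + (2.6)·(-0.6) + (-0.4)·(1.4)) / 4 = -16.2/4 = -4.05
  s[V,V] = ((-0.6)·(-0.6) + (-2.6)·(-2.6) + (2.4)·(2.4) + (-0.6)·(-0.6) + (1.4)·(1.4)) / 4 = 15.2/4 = 3.8
  Sample standard deviations s_i = √(s[i,i]):
  s(U) = √(6.8) = 2.6077
  s(V) = √(3.8) = 1.9494

Step 3 — r_{ij} = s_{ij} / (s_i · s_j):
  r[U,U] = 1 (diagonal).
  r[U,V] = -4.05 / (2.6077 · 1.9494) = -4.05 / 5.0833 = -0.7967
  r[V,V] = 1 (diagonal).

R is symmetric with unit diagonal. Assembling:

R = [[1, -0.7967],
 [-0.7967, 1]]


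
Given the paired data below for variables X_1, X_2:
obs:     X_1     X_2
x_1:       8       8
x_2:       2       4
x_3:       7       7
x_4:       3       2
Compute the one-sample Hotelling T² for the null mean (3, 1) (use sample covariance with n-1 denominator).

Step 1 — sample mean vector:
  mean(X_1) = (8 + 2 + 7 + 3) / 4 = 20/4 = 5
  mean(X_2) = (8 + 4 + 7 + 2) / 4 = 21/4 = 5.25
  x̄ = (5, 5.25),  deviation x̄ - mu_0 = (5, 5.25) - (3, 1) = (2, 4.25).

Step 2 — sample covariance matrix, S[i,j] = (1/(n-1)) · Σ_k (x_{k,i} - mean_i) · (x_{k,j} - mean_j), divisor n-1 = 3:
  S[X_1,X_1] = ((3)·(3) + (-3)·(-3) + (2)·(2) + (-2)·(-2)) / 3 = 26/3 = 8.6667
  S[X_1,X_2] = ((3)·(2.75) + (-3)·(-1.25) + (2)·(1.75) + (-2)·(-3.25)) / 3 = 22/3 = 7.3333
  S[X_2,X_2] = ((2.75)·(2.75) + (-1.25)·(-1.25) + (1.75)·(1.75) + (-3.25)·(-3.25)) / 3 = 22.75/3 = 7.5833
  S = [[8.6667, 7.3333],
 [7.3333, 7.5833]].

Step 3 — invert S. det(S) = 8.6667·7.5833 - (7.3333)² = 11.9444.
  S^{-1} = (1/det) · [[d, -b], [-b, a]] = [[0.6349, -0.614],
 [-0.614, 0.7256]].

Step 4 — quadratic form (x̄ - mu_0)^T · S^{-1} · (x̄ - mu_0):
  S^{-1} · (x̄ - mu_0) = (-1.3395, 1.8558),
  (x̄ - mu_0)^T · [...] = (2)·(-1.3395) + (4.25)·(1.8558) = 5.2081.

Step 5 — scale by n: T² = 4 · 5.2081 = 20.8326.

T² ≈ 20.8326


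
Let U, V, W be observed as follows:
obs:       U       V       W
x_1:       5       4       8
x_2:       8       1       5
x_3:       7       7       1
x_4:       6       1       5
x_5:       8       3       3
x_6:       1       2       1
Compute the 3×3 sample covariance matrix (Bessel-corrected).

Step 1 — column means:
  mean(U) = (5 + 8 + 7 + 6 + 8 + 1) / 6 = 35/6 = 5.8333
  mean(V) = (4 + 1 + 7 + 1 + 3 + 2) / 6 = 18/6 = 3
  mean(W) = (8 + 5 + 1 + 5 + 3 + 1) / 6 = 23/6 = 3.8333

Step 2 — sample covariance S[i,j] = (1/(n-1)) · Σ_k (x_{k,i} - mean_i) · (x_{k,j} - mean_j), with n-1 = 5.
  S[U,U] = ((-0.8333)·(-0.8333) + (2.1667)·(2.1667) + (1.1667)·(1.1667) + (0.1667)·(0.1667) + (2.1667)·(2.1667) + (-4.8333)·(-4.8333)) / 5 = 34.8333/5 = 6.9667
  S[U,V] = ((-0.8333)·(1) + (2.1667)·(-2) + (1.1667)·(4) + (0.1667)·(-2) + (2.1667)·(0) + (-4.8333)·(-1)) / 5 = 4/5 = 0.8
  S[U,W] = ((-0.8333)·(4.1667) + (2.1667)·(1.1667) + (1.1667)·(-2.8333) + (0.1667)·(1.1667) + (2.1667)·(-0.8333) + (-4.8333)·(-2.8333)) / 5 = 7.8333/5 = 1.5667
  S[V,V] = ((1)·(1) + (-2)·(-2) + (4)·(4) + (-2)·(-2) + (0)·(0) + (-1)·(-1)) / 5 = 26/5 = 5.2
  S[V,W] = ((1)·(4.1667) + (-2)·(1.1667) + (4)·(-2.8333) + (-2)·(1.1667) + (0)·(-0.8333) + (-1)·(-2.8333)) / 5 = -9/5 = -1.8
  S[W,W] = ((4.1667)·(4.1667) + (1.1667)·(1.1667) + (-2.8333)·(-2.8333) + (1.1667)·(1.1667) + (-0.8333)·(-0.8333) + (-2.8333)·(-2.8333)) / 5 = 36.8333/5 = 7.3667

S is symmetric (S[j,i] = S[i,j]). Assembling:

S = [[6.9667, 0.8, 1.5667],
 [0.8, 5.2, -1.8],
 [1.5667, -1.8, 7.3667]]


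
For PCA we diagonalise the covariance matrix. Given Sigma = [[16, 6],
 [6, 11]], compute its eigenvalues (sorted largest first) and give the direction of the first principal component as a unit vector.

Step 1 — characteristic polynomial of 2×2 Sigma:
  det(Sigma - λI) = λ² - trace · λ + det = 0.
  trace = 16 + 11 = 27, det = 16·11 - (6)² = 140.
Step 2 — discriminant:
  Δ = trace² - 4·det = 729 - 560 = 169.
Step 3 — eigenvalues:
  λ = (trace ± √Δ)/2 = (27 ± 13)/2,
  λ_1 = 20,  λ_2 = 7.

Step 4 — unit eigenvector for λ_1: solve (Sigma - λ_1 I)v = 0. First row:
  (16 - 20)·v_x + (6)·v_y = 0, i.e. (-4)·v_x + (6)·v_y = 0,
  so v ∝ (b, λ_1 - a) = (6, 4) = u.
  ||u|| = √((6)² + (4)²) = √(52) ≈ 7.2111,
  v_1 = u/||u|| ≈ (0.8321, 0.5547) (||v_1|| = 1).

λ_1 = 20,  λ_2 = 7;  v_1 ≈ (0.8321, 0.5547)


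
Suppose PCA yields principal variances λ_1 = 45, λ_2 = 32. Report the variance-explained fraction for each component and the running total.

Step 1 — total variance = trace(Sigma) = Σ λ_i = 45 + 32 = 77.

Step 2 — fraction explained by component i = λ_i / Σ λ:
  PC1: 45/77 = 0.5844
  PC2: 32/77 = 0.4156

Step 3 — cumulative fraction after k components = (λ_1 + ... + λ_k) / Σ λ:
  k = 1: 45/77 = 0.5844
  k = 2: (45 + 32)/77 = 77/77 = 1

Summary (fraction, with percent):

explained: PC1 0.5844 (58.44%), PC2 0.4156 (41.56%);  cumulative: 0.5844, 1


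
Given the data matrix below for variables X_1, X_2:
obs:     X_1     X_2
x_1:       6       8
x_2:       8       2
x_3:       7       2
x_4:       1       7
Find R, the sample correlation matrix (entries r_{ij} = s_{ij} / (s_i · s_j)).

Step 1 — column means:
  mean(X_1) = (6 + 8 + 7 + 1) / 4 = 22/4 = 5.5
  mean(X_2) = (8 + 2 + 2 + 7) / 4 = 19/4 = 4.75

Step 2 — sample variances and covariances s[i,j] = (1/(n-1)) · Σ_k (x_{k,i} - mean_i) · (x_{k,j} - mean_j), with n-1 = 3:
  s[X_1,X_1] = ((0.5)·(0.5) + (2.5)·(2.5) + (1.5)·(1.5) + (-4.5)·(-4.5)) / 3 = 29/3 = 9.6667
  s[X_1,X_2] = ((0.5)·(3.25) + (2.5)·(-2.75) + (1.5)·(-2.75) + (-4.5)·(2.25)) / 3 = -19.5/3 = -6.5
  s[X_2,X_2] = ((3.25)·(3.25) + (-2.75)·(-2.75) + (-2.75)·(-2.75) + (2.25)·(2.25)) / 3 = 30.75/3 = 10.25
  Sample standard deviations s_i = √(s[i,i]):
  s(X_1) = √(9.6667) = 3.1091
  s(X_2) = √(10.25) = 3.2016

Step 3 — r_{ij} = s_{ij} / (s_i · s_j):
  r[X_1,X_1] = 1 (diagonal).
  r[X_1,X_2] = -6.5 / (3.1091 · 3.2016) = -6.5 / 9.9541 = -0.653
  r[X_2,X_2] = 1 (diagonal).

R is symmetric with unit diagonal. Assembling:

R = [[1, -0.653],
 [-0.653, 1]]


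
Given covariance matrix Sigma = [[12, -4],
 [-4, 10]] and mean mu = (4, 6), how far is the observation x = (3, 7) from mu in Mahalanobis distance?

Step 1 — centre the observation: (x - mu) = (-1, 1).

Step 2 — invert Sigma. det(Sigma) = 12·10 - (-4)² = 104.
  Sigma^{-1} = (1/det) · [[d, -b], [-b, a]] = [[0.0962, 0.0385],
 [0.0385, 0.1154]].

Step 3 — form the quadratic (x - mu)^T · Sigma^{-1} · (x - mu):
  Sigma^{-1} · (x - mu) = (-0.0577, 0.0769).
  (x - mu)^T · [Sigma^{-1} · (x - mu)] = (-1)·(-0.0577) + (1)·(0.0769) = 0.1346.

Step 4 — take square root: d = √(0.1346) ≈ 0.3669.

d(x, mu) = √(0.1346) ≈ 0.3669


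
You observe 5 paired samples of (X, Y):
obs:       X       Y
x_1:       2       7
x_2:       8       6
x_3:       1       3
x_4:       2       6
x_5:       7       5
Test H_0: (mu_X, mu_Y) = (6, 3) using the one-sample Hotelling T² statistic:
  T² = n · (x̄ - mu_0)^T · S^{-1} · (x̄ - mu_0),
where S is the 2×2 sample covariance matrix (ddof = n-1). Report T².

Step 1 — sample mean vector:
  mean(X) = (2 + 8 + 1 + 2 + 7) / 5 = 20/5 = 4
  mean(Y) = (7 + 6 + 3 + 6 + 5) / 5 = 27/5 = 5.4
  x̄ = (4, 5.4),  deviation x̄ - mu_0 = (4, 5.4) - (6, 3) = (-2, 2.4).

Step 2 — sample covariance matrix, S[i,j] = (1/(n-1)) · Σ_k (x_{k,i} - mean_i) · (x_{k,j} - mean_j), divisor n-1 = 4:
  S[X,X] = ((-2)·(-2) + (4)·(4) + (-3)·(-3) + (-2)·(-2) + (3)·(3)) / 4 = 42/4 = 10.5
  S[X,Y] = ((-2)·(1.6) + (4)·(0.6) + (-3)·(-2.4) + (-2)·(0.6) + (3)·(-0.4)) / 4 = 4/4 = 1
  S[Y,Y] = ((1.6)·(1.6) + (0.6)·(0.6) + (-2.4)·(-2.4) + (0.6)·(0.6) + (-0.4)·(-0.4)) / 4 = 9.2/4 = 2.3
  S = [[10.5, 1],
 [1, 2.3]].

Step 3 — invert S. det(S) = 10.5·2.3 - (1)² = 23.15.
  S^{-1} = (1/det) · [[d, -b], [-b, a]] = [[0.0994, -0.0432],
 [-0.0432, 0.4536]].

Step 4 — quadratic form (x̄ - mu_0)^T · S^{-1} · (x̄ - mu_0):
  S^{-1} · (x̄ - mu_0) = (-0.3024, 1.1749),
  (x̄ - mu_0)^T · [...] = (-2)·(-0.3024) + (2.4)·(1.1749) = 3.4246.

Step 5 — scale by n: T² = 5 · 3.4246 = 17.1231.

T² ≈ 17.1231


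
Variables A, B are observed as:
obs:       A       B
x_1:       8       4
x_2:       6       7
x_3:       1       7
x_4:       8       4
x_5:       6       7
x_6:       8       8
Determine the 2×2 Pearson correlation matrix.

Step 1 — column means:
  mean(A) = (8 + 6 + 1 + 8 + 6 + 8) / 6 = 37/6 = 6.1667
  mean(B) = (4 + 7 + 7 + 4 + 7 + 8) / 6 = 37/6 = 6.1667

Step 2 — sample variances and covariances s[i,j] = (1/(n-1)) · Σ_k (x_{k,i} - mean_i) · (x_{k,j} - mean_j), with n-1 = 5:
  s[A,A] = ((1.8333)·(1.8333) + (-0.1667)·(-0.1667) + (-5.1667)·(-5.1667) + (1.8333)·(1.8333) + (-0.1667)·(-0.1667) + (1.8333)·(1.8333)) / 5 = 36.8333/5 = 7.3667
  s[A,B] = ((1.8333)·(-2.1667) + (-0.1667)·(0.8333) + (-5.1667)·(0.8333) + (1.8333)·(-2.1667) + (-0.1667)·(0.8333) + (1.8333)·(1.8333)) / 5 = -9.1667/5 = -1.8333
  s[B,B] = ((-2.1667)·(-2.1667) + (0.8333)·(0.8333) + (0.8333)·(0.8333) + (-2.1667)·(-2.1667) + (0.8333)·(0.8333) + (1.8333)·(1.8333)) / 5 = 14.8333/5 = 2.9667
  Sample standard deviations s_i = √(s[i,i]):
  s(A) = √(7.3667) = 2.7142
  s(B) = √(2.9667) = 1.7224

Step 3 — r_{ij} = s_{ij} / (s_i · s_j):
  r[A,A] = 1 (diagonal).
  r[A,B] = -1.8333 / (2.7142 · 1.7224) = -1.8333 / 4.6749 = -0.3922
  r[B,B] = 1 (diagonal).

R is symmetric with unit diagonal. Assembling:

R = [[1, -0.3922],
 [-0.3922, 1]]


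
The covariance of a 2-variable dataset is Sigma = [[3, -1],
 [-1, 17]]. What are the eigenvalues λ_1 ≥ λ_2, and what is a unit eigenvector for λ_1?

Step 1 — characteristic polynomial of 2×2 Sigma:
  det(Sigma - λI) = λ² - trace · λ + det = 0.
  trace = 3 + 17 = 20, det = 3·17 - (-1)² = 50.
Step 2 — discriminant:
  Δ = trace² - 4·det = 400 - 200 = 200.
Step 3 — eigenvalues:
  λ = (trace ± √Δ)/2 = (20 ± 14.1421)/2,
  λ_1 = 17.0711,  λ_2 = 2.9289.

Step 4 — unit eigenvector for λ_1: solve (Sigma - λ_1 I)v = 0. First row:
  (3 - 17.0711)·v_x + (-1)·v_y = 0, i.e. (-14.0711)·v_x + (-1)·v_y = 0,
  so v ∝ (b, λ_1 - a) = (-1, 14.0711); multiply by -1 so the first entry is positive: u = (1, -14.0711).
  ||u|| = √((1)² + (-14.0711)²) = √(198.9949) ≈ 14.1066,
  v_1 = u/||u|| ≈ (0.0709, -0.9975) (||v_1|| = 1).

λ_1 = 17.0711,  λ_2 = 2.9289;  v_1 ≈ (0.0709, -0.9975)


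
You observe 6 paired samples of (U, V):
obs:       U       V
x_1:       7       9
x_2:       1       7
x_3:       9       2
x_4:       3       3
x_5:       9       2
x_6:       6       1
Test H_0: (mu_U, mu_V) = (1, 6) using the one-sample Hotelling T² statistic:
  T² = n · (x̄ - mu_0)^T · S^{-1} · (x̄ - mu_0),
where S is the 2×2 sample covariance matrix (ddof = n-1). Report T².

Step 1 — sample mean vector:
  mean(U) = (7 + 1 + 9 + 3 + 9 + 6) / 6 = 35/6 = 5.8333
  mean(V) = (9 + 7 + 2 + 3 + 2 + 1) / 6 = 24/6 = 4
  x̄ = (5.8333, 4),  deviation x̄ - mu_0 = (5.8333, 4) - (1, 6) = (4.8333, -2).

Step 2 — sample covariance matrix, S[i,j] = (1/(n-1)) · Σ_k (x_{k,i} - mean_i) · (x_{k,j} - mean_j), divisor n-1 = 5:
  S[U,U] = ((1.1667)·(1.1667) + (-4.8333)·(-4.8333) + (3.1667)·(3.1667) + (-2.8333)·(-2.8333) + (3.1667)·(3.1667) + (0.1667)·(0.1667)) / 5 = 52.8333/5 = 10.5667
  S[U,V] = ((1.1667)·(5) + (-4.8333)·(3) + (3.1667)·(-2) + (-2.8333)·(-1) + (3.1667)·(-2) + (0.1667)·(-3)) / 5 = -19/5 = -3.8
  S[V,V] = ((5)·(5) + (3)·(3) + (-2)·(-2) + (-1)·(-1) + (-2)·(-2) + (-3)·(-3)) / 5 = 52/5 = 10.4
  S = [[10.5667, -3.8],
 [-3.8, 10.4]].

Step 3 — invert S. det(S) = 10.5667·10.4 - (-3.8)² = 95.4533.
  S^{-1} = (1/det) · [[d, -b], [-b, a]] = [[0.109, 0.0398],
 [0.0398, 0.1107]].

Step 4 — quadratic form (x̄ - mu_0)^T · S^{-1} · (x̄ - mu_0):
  S^{-1} · (x̄ - mu_0) = (0.447, -0.029),
  (x̄ - mu_0)^T · [...] = (4.8333)·(0.447) + (-2)·(-0.029) = 2.2184.

Step 5 — scale by n: T² = 6 · 2.2184 = 13.3105.

T² ≈ 13.3105


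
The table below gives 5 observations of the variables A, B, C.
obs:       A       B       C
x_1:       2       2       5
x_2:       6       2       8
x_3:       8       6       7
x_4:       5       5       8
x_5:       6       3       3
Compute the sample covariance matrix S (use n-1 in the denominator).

Step 1 — column means:
  mean(A) = (2 + 6 + 8 + 5 + 6) / 5 = 27/5 = 5.4
  mean(B) = (2 + 2 + 6 + 5 + 3) / 5 = 18/5 = 3.6
  mean(C) = (5 + 8 + 7 + 8 + 3) / 5 = 31/5 = 6.2

Step 2 — sample covariance S[i,j] = (1/(n-1)) · Σ_k (x_{k,i} - mean_i) · (x_{k,j} - mean_j), with n-1 = 4.
  S[A,A] = ((-3.4)·(-3.4) + (0.6)·(0.6) + (2.6)·(2.6) + (-0.4)·(-0.4) + (0.6)·(0.6)) / 4 = 19.2/4 = 4.8
  S[A,B] = ((-3.4)·(-1.6) + (0.6)·(-1.6) + (2.6)·(2.4) + (-0.4)·(1.4) + (0.6)·(-0.6)) / 4 = 9.8/4 = 2.45
  S[A,C] = ((-3.4)·(-1.2) + (0.6)·(1.8) + (2.6)·(0.8) + (-0.4)·(1.8) + (0.6)·(-3.2)) / 4 = 4.6/4 = 1.15
  S[B,B] = ((-1.6)·(-1.6) + (-1.6)·(-1.6) + (2.4)·(2.4) + (1.4)·(1.4) + (-0.6)·(-0.6)) / 4 = 13.2/4 = 3.3
  S[B,C] = ((-1.6)·(-1.2) + (-1.6)·(1.8) + (2.4)·(0.8) + (1.4)·(1.8) + (-0.6)·(-3.2)) / 4 = 5.4/4 = 1.35
  S[C,C] = ((-1.2)·(-1.2) + (1.8)·(1.8) + (0.8)·(0.8) + (1.8)·(1.8) + (-3.2)·(-3.2)) / 4 = 18.8/4 = 4.7

S is symmetric (S[j,i] = S[i,j]). Assembling:

S = [[4.8, 2.45, 1.15],
 [2.45, 3.3, 1.35],
 [1.15, 1.35, 4.7]]


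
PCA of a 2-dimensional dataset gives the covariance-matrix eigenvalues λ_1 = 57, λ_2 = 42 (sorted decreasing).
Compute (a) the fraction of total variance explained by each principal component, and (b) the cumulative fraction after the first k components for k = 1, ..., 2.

Step 1 — total variance = trace(Sigma) = Σ λ_i = 57 + 42 = 99.

Step 2 — fraction explained by component i = λ_i / Σ λ:
  PC1: 57/99 = 0.5758
  PC2: 42/99 = 0.4242

Step 3 — cumulative fraction after k components = (λ_1 + ... + λ_k) / Σ λ:
  k = 1: 57/99 = 0.5758
  k = 2: (57 + 42)/99 = 99/99 = 1

Summary (fraction, with percent):

explained: PC1 0.5758 (57.58%), PC2 0.4242 (42.42%);  cumulative: 0.5758, 1


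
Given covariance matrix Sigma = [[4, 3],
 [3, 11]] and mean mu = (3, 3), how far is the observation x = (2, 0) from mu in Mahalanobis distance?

Step 1 — centre the observation: (x - mu) = (-1, -3).

Step 2 — invert Sigma. det(Sigma) = 4·11 - (3)² = 35.
  Sigma^{-1} = (1/det) · [[d, -b], [-b, a]] = [[0.3143, -0.0857],
 [-0.0857, 0.1143]].

Step 3 — form the quadratic (x - mu)^T · Sigma^{-1} · (x - mu):
  Sigma^{-1} · (x - mu) = (-0.0571, -0.2571).
  (x - mu)^T · [Sigma^{-1} · (x - mu)] = (-1)·(-0.0571) + (-3)·(-0.2571) = 0.8286.

Step 4 — take square root: d = √(0.8286) ≈ 0.9103.

d(x, mu) = √(0.8286) ≈ 0.9103


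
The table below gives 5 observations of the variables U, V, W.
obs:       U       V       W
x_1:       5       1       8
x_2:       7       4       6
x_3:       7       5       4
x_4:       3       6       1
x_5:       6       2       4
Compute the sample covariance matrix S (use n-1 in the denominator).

Step 1 — column means:
  mean(U) = (5 + 7 + 7 + 3 + 6) / 5 = 28/5 = 5.6
  mean(V) = (1 + 4 + 5 + 6 + 2) / 5 = 18/5 = 3.6
  mean(W) = (8 + 6 + 4 + 1 + 4) / 5 = 23/5 = 4.6

Step 2 — sample covariance S[i,j] = (1/(n-1)) · Σ_k (x_{k,i} - mean_i) · (x_{k,j} - mean_j), with n-1 = 4.
  S[U,U] = ((-0.6)·(-0.6) + (1.4)·(1.4) + (1.4)·(1.4) + (-2.6)·(-2.6) + (0.4)·(0.4)) / 4 = 11.2/4 = 2.8
  S[U,V] = ((-0.6)·(-2.6) + (1.4)·(0.4) + (1.4)·(1.4) + (-2.6)·(2.4) + (0.4)·(-1.6)) / 4 = -2.8/4 = -0.7
  S[U,W] = ((-0.6)·(3.4) + (1.4)·(1.4) + (1.4)·(-0.6) + (-2.6)·(-3.6) + (0.4)·(-0.6)) / 4 = 8.2/4 = 2.05
  S[V,V] = ((-2.6)·(-2.6) + (0.4)·(0.4) + (1.4)·(1.4) + (2.4)·(2.4) + (-1.6)·(-1.6)) / 4 = 17.2/4 = 4.3
  S[V,W] = ((-2.6)·(3.4) + (0.4)·(1.4) + (1.4)·(-0.6) + (2.4)·(-3.6) + (-1.6)·(-0.6)) / 4 = -16.8/4 = -4.2
  S[W,W] = ((3.4)·(3.4) + (1.4)·(1.4) + (-0.6)·(-0.6) + (-3.6)·(-3.6) + (-0.6)·(-0.6)) / 4 = 27.2/4 = 6.8

S is symmetric (S[j,i] = S[i,j]). Assembling:

S = [[2.8, -0.7, 2.05],
 [-0.7, 4.3, -4.2],
 [2.05, -4.2, 6.8]]


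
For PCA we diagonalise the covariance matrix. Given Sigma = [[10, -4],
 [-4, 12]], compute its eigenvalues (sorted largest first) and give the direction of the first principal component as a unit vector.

Step 1 — characteristic polynomial of 2×2 Sigma:
  det(Sigma - λI) = λ² - trace · λ + det = 0.
  trace = 10 + 12 = 22, det = 10·12 - (-4)² = 104.
Step 2 — discriminant:
  Δ = trace² - 4·det = 484 - 416 = 68.
Step 3 — eigenvalues:
  λ = (trace ± √Δ)/2 = (22 ± 8.2462)/2,
  λ_1 = 15.1231,  λ_2 = 6.8769.

Step 4 — unit eigenvector for λ_1: solve (Sigma - λ_1 I)v = 0. First row:
  (10 - 15.1231)·v_x + (-4)·v_y = 0, i.e. (-5.1231)·v_x + (-4)·v_y = 0,
  so v ∝ (b, λ_1 - a) = (-4, 5.1231); multiply by -1 so the first entry is positive: u = (4, -5.1231).
  ||u|| = √((4)² + (-5.1231)²) = √(42.2462) ≈ 6.4997,
  v_1 = u/||u|| ≈ (0.6154, -0.7882) (||v_1|| = 1).

λ_1 = 15.1231,  λ_2 = 6.8769;  v_1 ≈ (0.6154, -0.7882)


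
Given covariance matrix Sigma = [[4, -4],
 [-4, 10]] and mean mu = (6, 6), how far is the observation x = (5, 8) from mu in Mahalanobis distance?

Step 1 — centre the observation: (x - mu) = (-1, 2).

Step 2 — invert Sigma. det(Sigma) = 4·10 - (-4)² = 24.
  Sigma^{-1} = (1/det) · [[d, -b], [-b, a]] = [[0.4167, 0.1667],
 [0.1667, 0.1667]].

Step 3 — form the quadratic (x - mu)^T · Sigma^{-1} · (x - mu):
  Sigma^{-1} · (x - mu) = (-0.0833, 0.1667).
  (x - mu)^T · [Sigma^{-1} · (x - mu)] = (-1)·(-0.0833) + (2)·(0.1667) = 0.4167.

Step 4 — take square root: d = √(0.4167) ≈ 0.6455.

d(x, mu) = √(0.4167) ≈ 0.6455


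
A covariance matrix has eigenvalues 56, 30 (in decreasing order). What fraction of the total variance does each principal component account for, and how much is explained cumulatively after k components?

Step 1 — total variance = trace(Sigma) = Σ λ_i = 56 + 30 = 86.

Step 2 — fraction explained by component i = λ_i / Σ λ:
  PC1: 56/86 = 0.6512
  PC2: 30/86 = 0.3488

Step 3 — cumulative fraction after k components = (λ_1 + ... + λ_k) / Σ λ:
  k = 1: 56/86 = 0.6512
  k = 2: (56 + 30)/86 = 86/86 = 1

Summary (fraction, with percent):

explained: PC1 0.6512 (65.12%), PC2 0.3488 (34.88%);  cumulative: 0.6512, 1


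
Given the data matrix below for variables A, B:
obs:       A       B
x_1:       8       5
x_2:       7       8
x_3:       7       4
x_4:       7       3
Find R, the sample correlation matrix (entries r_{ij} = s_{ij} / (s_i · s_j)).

Step 1 — column means:
  mean(A) = (8 + 7 + 7 + 7) / 4 = 29/4 = 7.25
  mean(B) = (5 + 8 + 4 + 3) / 4 = 20/4 = 5

Step 2 — sample variances and covariances s[i,j] = (1/(n-1)) · Σ_k (x_{k,i} - mean_i) · (x_{k,j} - mean_j), with n-1 = 3:
  s[A,A] = ((0.75)·(0.75) + (-0.25)·(-0.25) + (-0.25)·(-0.25) + (-0.25)·(-0.25)) / 3 = 0.75/3 = 0.25
  s[A,B] = ((0.75)·(0) + (-0.25)·(3) + (-0.25)·(-1) + (-0.25)·(-2)) / 3 = 0/3 = 0
  s[B,B] = ((0)·(0) + (3)·(3) + (-1)·(-1) + (-2)·(-2)) / 3 = 14/3 = 4.6667
  Sample standard deviations s_i = √(s[i,i]):
  s(A) = √(0.25) = 0.5
  s(B) = √(4.6667) = 2.1602

Step 3 — r_{ij} = s_{ij} / (s_i · s_j):
  r[A,A] = 1 (diagonal).
  r[A,B] = 0 / (0.5 · 2.1602) = 0 / 1.0801 = 0
  r[B,B] = 1 (diagonal).

R is symmetric with unit diagonal. Assembling:

R = [[1, 0],
 [0, 1]]


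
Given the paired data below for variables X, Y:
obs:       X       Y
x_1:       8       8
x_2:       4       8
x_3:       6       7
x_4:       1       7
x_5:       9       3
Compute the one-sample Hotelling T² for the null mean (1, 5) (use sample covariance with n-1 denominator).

Step 1 — sample mean vector:
  mean(X) = (8 + 4 + 6 + 1 + 9) / 5 = 28/5 = 5.6
  mean(Y) = (8 + 8 + 7 + 7 + 3) / 5 = 33/5 = 6.6
  x̄ = (5.6, 6.6),  deviation x̄ - mu_0 = (5.6, 6.6) - (1, 5) = (4.6, 1.6).

Step 2 — sample covariance matrix, S[i,j] = (1/(n-1)) · Σ_k (x_{k,i} - mean_i) · (x_{k,j} - mean_j), divisor n-1 = 4:
  S[X,X] = ((2.4)·(2.4) + (-1.6)·(-1.6) + (0.4)·(0.4) + (-4.6)·(-4.6) + (3.4)·(3.4)) / 4 = 41.2/4 = 10.3
  S[X,Y] = ((2.4)·(1.4) + (-1.6)·(1.4) + (0.4)·(0.4) + (-4.6)·(0.4) + (3.4)·(-3.6)) / 4 = -12.8/4 = -3.2
  S[Y,Y] = ((1.4)·(1.4) + (1.4)·(1.4) + (0.4)·(0.4) + (0.4)·(0.4) + (-3.6)·(-3.6)) / 4 = 17.2/4 = 4.3
  S = [[10.3, -3.2],
 [-3.2, 4.3]].

Step 3 — invert S. det(S) = 10.3·4.3 - (-3.2)² = 34.05.
  S^{-1} = (1/det) · [[d, -b], [-b, a]] = [[0.1263, 0.094],
 [0.094, 0.3025]].

Step 4 — quadratic form (x̄ - mu_0)^T · S^{-1} · (x̄ - mu_0):
  S^{-1} · (x̄ - mu_0) = (0.7313, 0.9163),
  (x̄ - mu_0)^T · [...] = (4.6)·(0.7313) + (1.6)·(0.9163) = 4.83.

Step 5 — scale by n: T² = 5 · 4.83 = 24.1498.

T² ≈ 24.1498


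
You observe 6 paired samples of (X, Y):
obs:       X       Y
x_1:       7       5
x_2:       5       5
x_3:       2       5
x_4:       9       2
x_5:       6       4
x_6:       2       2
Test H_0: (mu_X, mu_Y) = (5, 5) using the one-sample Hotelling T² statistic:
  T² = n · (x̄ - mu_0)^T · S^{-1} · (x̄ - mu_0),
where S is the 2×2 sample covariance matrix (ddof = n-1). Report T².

Step 1 — sample mean vector:
  mean(X) = (7 + 5 + 2 + 9 + 6 + 2) / 6 = 31/6 = 5.1667
  mean(Y) = (5 + 5 + 5 + 2 + 4 + 2) / 6 = 23/6 = 3.8333
  x̄ = (5.1667, 3.8333),  deviation x̄ - mu_0 = (5.1667, 3.8333) - (5, 5) = (0.1667, -1.1667).

Step 2 — sample covariance matrix, S[i,j] = (1/(n-1)) · Σ_k (x_{k,i} - mean_i) · (x_{k,j} - mean_j), divisor n-1 = 5:
  S[X,X] = ((1.8333)·(1.8333) + (-0.1667)·(-0.1667) + (-3.1667)·(-3.1667) + (3.8333)·(3.8333) + (0.8333)·(0.8333) + (-3.1667)·(-3.1667)) / 5 = 38.8333/5 = 7.7667
  S[X,Y] = ((1.8333)·(1.1667) + (-0.1667)·(1.1667) + (-3.1667)·(1.1667) + (3.8333)·(-1.8333) + (0.8333)·(0.1667) + (-3.1667)·(-1.8333)) / 5 = -2.8333/5 = -0.5667
  S[Y,Y] = ((1.1667)·(1.1667) + (1.1667)·(1.1667) + (1.1667)·(1.1667) + (-1.8333)·(-1.8333) + (0.1667)·(0.1667) + (-1.8333)·(-1.8333)) / 5 = 10.8333/5 = 2.1667
  S = [[7.7667, -0.5667],
 [-0.5667, 2.1667]].

Step 3 — invert S. det(S) = 7.7667·2.1667 - (-0.5667)² = 16.5067.
  S^{-1} = (1/det) · [[d, -b], [-b, a]] = [[0.1313, 0.0343],
 [0.0343, 0.4705]].

Step 4 — quadratic form (x̄ - mu_0)^T · S^{-1} · (x̄ - mu_0):
  S^{-1} · (x̄ - mu_0) = (-0.0182, -0.5432),
  (x̄ - mu_0)^T · [...] = (0.1667)·(-0.0182) + (-1.1667)·(-0.5432) = 0.6307.

Step 5 — scale by n: T² = 6 · 0.6307 = 3.7843.

T² ≈ 3.7843


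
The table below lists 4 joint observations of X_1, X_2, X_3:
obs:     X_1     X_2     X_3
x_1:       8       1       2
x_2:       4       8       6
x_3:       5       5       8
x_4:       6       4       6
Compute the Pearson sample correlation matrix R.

Step 1 — column means:
  mean(X_1) = (8 + 4 + 5 + 6) / 4 = 23/4 = 5.75
  mean(X_2) = (1 + 8 + 5 + 4) / 4 = 18/4 = 4.5
  mean(X_3) = (2 + 6 + 8 + 6) / 4 = 22/4 = 5.5

Step 2 — sample variances and covariances s[i,j] = (1/(n-1)) · Σ_k (x_{k,i} - mean_i) · (x_{k,j} - mean_j), with n-1 = 3:
  s[X_1,X_1] = ((2.25)·(2.25) + (-1.75)·(-1.75) + (-0.75)·(-0.75) + (0.25)·(0.25)) / 3 = 8.75/3 = 2.9167
  s[X_1,X_2] = ((2.25)·(-3.5) + (-1.75)·(3.5) + (-0.75)·(0.5) + (0.25)·(-0.5)) / 3 = -14.5/3 = -4.8333
  s[X_1,X_3] = ((2.25)·(-3.5) + (-1.75)·(0.5) + (-0.75)·(2.5) + (0.25)·(0.5)) / 3 = -10.5/3 = -3.5
  s[X_2,X_2] = ((-3.5)·(-3.5) + (3.5)·(3.5) + (0.5)·(0.5) + (-0.5)·(-0.5)) / 3 = 25/3 = 8.3333
  s[X_2,X_3] = ((-3.5)·(-3.5) + (3.5)·(0.5) + (0.5)·(2.5) + (-0.5)·(0.5)) / 3 = 15/3 = 5
  s[X_3,X_3] = ((-3.5)·(-3.5) + (0.5)·(0.5) + (2.5)·(2.5) + (0.5)·(0.5)) / 3 = 19/3 = 6.3333
  Sample standard deviations s_i = √(s[i,i]):
  s(X_1) = √(2.9167) = 1.7078
  s(X_2) = √(8.3333) = 2.8868
  s(X_3) = √(6.3333) = 2.5166

Step 3 — r_{ij} = s_{ij} / (s_i · s_j):
  r[X_1,X_1] = 1 (diagonal).
  r[X_1,X_2] = -4.8333 / (1.7078 · 2.8868) = -4.8333 / 4.9301 = -0.9804
  r[X_1,X_3] = -3.5 / (1.7078 · 2.5166) = -3.5 / 4.2979 = -0.8143
  r[X_2,X_2] = 1 (diagonal).
  r[X_2,X_3] = 5 / (2.8868 · 2.5166) = 5 / 7.2648 = 0.6882
  r[X_3,X_3] = 1 (diagonal).

R is symmetric with unit diagonal. Assembling:

R = [[1, -0.9804, -0.8143],
 [-0.9804, 1, 0.6882],
 [-0.8143, 0.6882, 1]]


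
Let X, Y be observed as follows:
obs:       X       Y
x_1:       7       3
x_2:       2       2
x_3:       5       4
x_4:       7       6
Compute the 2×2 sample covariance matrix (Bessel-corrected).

Step 1 — column means:
  mean(X) = (7 + 2 + 5 + 7) / 4 = 21/4 = 5.25
  mean(Y) = (3 + 2 + 4 + 6) / 4 = 15/4 = 3.75

Step 2 — sample covariance S[i,j] = (1/(n-1)) · Σ_k (x_{k,i} - mean_i) · (x_{k,j} - mean_j), with n-1 = 3.
  S[X,X] = ((1.75)·(1.75) + (-3.25)·(-3.25) + (-0.25)·(-0.25) + (1.75)·(1.75)) / 3 = 16.75/3 = 5.5833
  S[X,Y] = ((1.75)·(-0.75) + (-3.25)·(-1.75) + (-0.25)·(0.25) + (1.75)·(2.25)) / 3 = 8.25/3 = 2.75
  S[Y,Y] = ((-0.75)·(-0.75) + (-1.75)·(-1.75) + (0.25)·(0.25) + (2.25)·(2.25)) / 3 = 8.75/3 = 2.9167

S is symmetric (S[j,i] = S[i,j]). Assembling:

S = [[5.5833, 2.75],
 [2.75, 2.9167]]


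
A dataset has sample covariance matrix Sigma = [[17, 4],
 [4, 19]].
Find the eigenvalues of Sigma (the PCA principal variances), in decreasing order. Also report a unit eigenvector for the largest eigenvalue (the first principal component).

Step 1 — characteristic polynomial of 2×2 Sigma:
  det(Sigma - λI) = λ² - trace · λ + det = 0.
  trace = 17 + 19 = 36, det = 17·19 - (4)² = 307.
Step 2 — discriminant:
  Δ = trace² - 4·det = 1296 - 1228 = 68.
Step 3 — eigenvalues:
  λ = (trace ± √Δ)/2 = (36 ± 8.2462)/2,
  λ_1 = 22.1231,  λ_2 = 13.8769.

Step 4 — unit eigenvector for λ_1: solve (Sigma - λ_1 I)v = 0. First row:
  (17 - 22.1231)·v_x + (4)·v_y = 0, i.e. (-5.1231)·v_x + (4)·v_y = 0,
  so v ∝ (b, λ_1 - a) = (4, 5.1231) = u.
  ||u|| = √((4)² + (5.1231)²) = √(42.2462) ≈ 6.4997,
  v_1 = u/||u|| ≈ (0.6154, 0.7882) (||v_1|| = 1).

λ_1 = 22.1231,  λ_2 = 13.8769;  v_1 ≈ (0.6154, 0.7882)


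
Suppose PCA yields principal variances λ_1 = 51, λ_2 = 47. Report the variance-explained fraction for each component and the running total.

Step 1 — total variance = trace(Sigma) = Σ λ_i = 51 + 47 = 98.

Step 2 — fraction explained by component i = λ_i / Σ λ:
  PC1: 51/98 = 0.5204
  PC2: 47/98 = 0.4796

Step 3 — cumulative fraction after k components = (λ_1 + ... + λ_k) / Σ λ:
  k = 1: 51/98 = 0.5204
  k = 2: (51 + 47)/98 = 98/98 = 1

Summary (fraction, with percent):

explained: PC1 0.5204 (52.04%), PC2 0.4796 (47.96%);  cumulative: 0.5204, 1


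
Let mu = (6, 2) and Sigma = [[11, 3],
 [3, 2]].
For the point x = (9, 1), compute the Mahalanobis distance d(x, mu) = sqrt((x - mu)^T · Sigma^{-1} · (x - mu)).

Step 1 — centre the observation: (x - mu) = (3, -1).

Step 2 — invert Sigma. det(Sigma) = 11·2 - (3)² = 13.
  Sigma^{-1} = (1/det) · [[d, -b], [-b, a]] = [[0.1538, -0.2308],
 [-0.2308, 0.8462]].

Step 3 — form the quadratic (x - mu)^T · Sigma^{-1} · (x - mu):
  Sigma^{-1} · (x - mu) = (0.6923, -1.5385).
  (x - mu)^T · [Sigma^{-1} · (x - mu)] = (3)·(0.6923) + (-1)·(-1.5385) = 3.6154.

Step 4 — take square root: d = √(3.6154) ≈ 1.9014.

d(x, mu) = √(3.6154) ≈ 1.9014


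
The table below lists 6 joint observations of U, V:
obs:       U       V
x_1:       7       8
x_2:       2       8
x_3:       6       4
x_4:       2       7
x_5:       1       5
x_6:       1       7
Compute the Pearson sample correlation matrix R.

Step 1 — column means:
  mean(U) = (7 + 2 + 6 + 2 + 1 + 1) / 6 = 19/6 = 3.1667
  mean(V) = (8 + 8 + 4 + 7 + 5 + 7) / 6 = 39/6 = 6.5

Step 2 — sample variances and covariances s[i,j] = (1/(n-1)) · Σ_k (x_{k,i} - mean_i) · (x_{k,j} - mean_j), with n-1 = 5:
  s[U,U] = ((3.8333)·(3.8333) + (-1.1667)·(-1.1667) + (2.8333)·(2.8333) + (-1.1667)·(-1.1667) + (-2.1667)·(-2.1667) + (-2.1667)·(-2.1667)) / 5 = 34.8333/5 = 6.9667
  s[U,V] = ((3.8333)·(1.5) + (-1.1667)·(1.5) + (2.8333)·(-2.5) + (-1.1667)·(0.5) + (-2.1667)·(-1.5) + (-2.1667)·(0.5)) / 5 = -1.5/5 = -0.3
  s[V,V] = ((1.5)·(1.5) + (1.5)·(1.5) + (-2.5)·(-2.5) + (0.5)·(0.5) + (-1.5)·(-1.5) + (0.5)·(0.5)) / 5 = 13.5/5 = 2.7
  Sample standard deviations s_i = √(s[i,i]):
  s(U) = √(6.9667) = 2.6394
  s(V) = √(2.7) = 1.6432

Step 3 — r_{ij} = s_{ij} / (s_i · s_j):
  r[U,U] = 1 (diagonal).
  r[U,V] = -0.3 / (2.6394 · 1.6432) = -0.3 / 4.337 = -0.0692
  r[V,V] = 1 (diagonal).

R is symmetric with unit diagonal. Assembling:

R = [[1, -0.0692],
 [-0.0692, 1]]


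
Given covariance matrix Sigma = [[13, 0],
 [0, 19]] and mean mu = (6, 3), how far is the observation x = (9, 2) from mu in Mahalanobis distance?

Step 1 — centre the observation: (x - mu) = (3, -1).

Step 2 — invert Sigma. det(Sigma) = 13·19 - (0)² = 247.
  Sigma^{-1} = (1/det) · [[d, -b], [-b, a]] = [[0.0769, 0],
 [0, 0.0526]].

Step 3 — form the quadratic (x - mu)^T · Sigma^{-1} · (x - mu):
  Sigma^{-1} · (x - mu) = (0.2308, -0.0526).
  (x - mu)^T · [Sigma^{-1} · (x - mu)] = (3)·(0.2308) + (-1)·(-0.0526) = 0.7449.

Step 4 — take square root: d = √(0.7449) ≈ 0.8631.

d(x, mu) = √(0.7449) ≈ 0.8631


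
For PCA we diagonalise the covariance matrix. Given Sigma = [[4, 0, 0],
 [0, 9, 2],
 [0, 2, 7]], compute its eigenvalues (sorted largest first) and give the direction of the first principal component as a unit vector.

Step 1 — characteristic polynomial p(λ) = det(λI - Sigma) = λ³ - tr·λ² + c_1·λ - det, where tr = trace, c_1 = sum of the principal 2×2 minors, det = det(Sigma):
  tr = 4 + 9 + 7 = 20,
  c_1 = (4·9 - (0)²) + (4·7 - (0)²) + (9·7 - (2)²) = 36 + 28 + 59 = 123,
  det = 4·(9·7 - (2)²) - (0)·((0)·7 - (2)·(0)) + (0)·((0)·(2) - 9·(0)) = 4·(59) - (0)·(0) + (0)·(0) = 236.
  So p(λ) = λ³ - 20λ² + 123λ - 236.
Step 2 — look for an integer root (rational root theorem: any rational root is an integer divisor of 236). Testing λ = 4:
  p(4) = 64 - 320 + 492 - 236 = 0  ✓
  Dividing out (λ - 4): p(λ) = (λ - 4)(λ² - 16λ + 59).
Step 3 — remaining eigenvalues from the quadratic λ² - 16λ + 59 = 0:
  Δ = 16² - 4·59 = 256 - 236 = 20,  λ = (16 ± √20)/2 = (16 ± 4.4721)/2 ≈ 10.2361 or 5.7639.
  Sorted: λ_1 = 10.2361,  λ_2 = 5.7639,  λ_3 = 4  (check: sum = 20 = tr ✓).

Step 4 — unit eigenvector for λ_1 ≈ 10.2361: v spans the null space of (Sigma - λ_1 I), whose rows are
  r_1 = (-6.2361, 0, 0),  r_2 = (0, -1.2361, 2),  r_3 = (0, 2, -3.2361).
  v is orthogonal to every row, so take v ∝ r_1 × r_2 = ((0)·(2) - (0)·(-1.2361), (0)·(0) - (-6.2361)·(2), (-6.2361)·(-1.2361) - (0)·(0)) ≈ (0, 12.4721, 7.7082).
  Let u = (0, 12.4721, 7.7082).
  ||u|| = √((0)² + (12.4721)² + (7.7082)²) = √(214.9706) ≈ 14.6619,  v_1 = u/||u|| ≈ (0, 0.8507, 0.5257) (||v_1|| = 1).

λ_1 = 10.2361,  λ_2 = 5.7639,  λ_3 = 4;  v_1 ≈ (0, 0.8507, 0.5257)


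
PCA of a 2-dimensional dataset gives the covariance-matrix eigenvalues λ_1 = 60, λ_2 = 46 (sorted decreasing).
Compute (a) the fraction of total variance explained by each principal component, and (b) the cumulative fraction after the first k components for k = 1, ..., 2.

Step 1 — total variance = trace(Sigma) = Σ λ_i = 60 + 46 = 106.

Step 2 — fraction explained by component i = λ_i / Σ λ:
  PC1: 60/106 = 0.566
  PC2: 46/106 = 0.434

Step 3 — cumulative fraction after k components = (λ_1 + ... + λ_k) / Σ λ:
  k = 1: 60/106 = 0.566
  k = 2: (60 + 46)/106 = 106/106 = 1

Summary (fraction, with percent):

explained: PC1 0.566 (56.6%), PC2 0.434 (43.4%);  cumulative: 0.566, 1


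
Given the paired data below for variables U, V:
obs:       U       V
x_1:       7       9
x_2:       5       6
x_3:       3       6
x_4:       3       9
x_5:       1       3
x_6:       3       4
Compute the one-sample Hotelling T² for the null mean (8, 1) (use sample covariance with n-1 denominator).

Step 1 — sample mean vector:
  mean(U) = (7 + 5 + 3 + 3 + 1 + 3) / 6 = 22/6 = 3.6667
  mean(V) = (9 + 6 + 6 + 9 + 3 + 4) / 6 = 37/6 = 6.1667
  x̄ = (3.6667, 6.1667),  deviation x̄ - mu_0 = (3.6667, 6.1667) - (8, 1) = (-4.3333, 5.1667).

Step 2 — sample covariance matrix, S[i,j] = (1/(n-1)) · Σ_k (x_{k,i} - mean_i) · (x_{k,j} - mean_j), divisor n-1 = 5:
  S[U,U] = ((3.3333)·(3.3333) + (1.3333)·(1.3333) + (-0.6667)·(-0.6667) + (-0.6667)·(-0.6667) + (-2.6667)·(-2.6667) + (-0.6667)·(-0.6667)) / 5 = 21.3333/5 = 4.2667
  S[U,V] = ((3.3333)·(2.8333) + (1.3333)·(-0.1667) + (-0.6667)·(-0.1667) + (-0.6667)·(2.8333) + (-2.6667)·(-3.1667) + (-0.6667)·(-2.1667)) / 5 = 17.3333/5 = 3.4667
  S[V,V] = ((2.8333)·(2.8333) + (-0.1667)·(-0.1667) + (-0.1667)·(-0.1667) + (2.8333)·(2.8333) + (-3.1667)·(-3.1667) + (-2.1667)·(-2.1667)) / 5 = 30.8333/5 = 6.1667
  S = [[4.2667, 3.4667],
 [3.4667, 6.1667]].

Step 3 — invert S. det(S) = 4.2667·6.1667 - (3.4667)² = 14.2933.
  S^{-1} = (1/det) · [[d, -b], [-b, a]] = [[0.4314, -0.2425],
 [-0.2425, 0.2985]].

Step 4 — quadratic form (x̄ - mu_0)^T · S^{-1} · (x̄ - mu_0):
  S^{-1} · (x̄ - mu_0) = (-3.1227, 2.5933),
  (x̄ - mu_0)^T · [...] = (-4.3333)·(-3.1227) + (5.1667)·(2.5933) = 26.9302.

Step 5 — scale by n: T² = 6 · 26.9302 = 161.5812.

T² ≈ 161.5812


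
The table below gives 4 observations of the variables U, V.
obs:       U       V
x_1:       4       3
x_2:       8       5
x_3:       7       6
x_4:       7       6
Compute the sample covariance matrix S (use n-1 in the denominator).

Step 1 — column means:
  mean(U) = (4 + 8 + 7 + 7) / 4 = 26/4 = 6.5
  mean(V) = (3 + 5 + 6 + 6) / 4 = 20/4 = 5

Step 2 — sample covariance S[i,j] = (1/(n-1)) · Σ_k (x_{k,i} - mean_i) · (x_{k,j} - mean_j), with n-1 = 3.
  S[U,U] = ((-2.5)·(-2.5) + (1.5)·(1.5) + (0.5)·(0.5) + (0.5)·(0.5)) / 3 = 9/3 = 3
  S[U,V] = ((-2.5)·(-2) + (1.5)·(0) + (0.5)·(1) + (0.5)·(1)) / 3 = 6/3 = 2
  S[V,V] = ((-2)·(-2) + (0)·(0) + (1)·(1) + (1)·(1)) / 3 = 6/3 = 2

S is symmetric (S[j,i] = S[i,j]). Assembling:

S = [[3, 2],
 [2, 2]]
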